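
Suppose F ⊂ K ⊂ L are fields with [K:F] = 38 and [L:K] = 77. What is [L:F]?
[L:F] = 2926

The tower law says that for any tower of field extensions F ⊂ K ⊂ L with finite degrees, [L:F] = [L:K] · [K:F]. Here this gives [L:F] = 77 · 38 = 2926.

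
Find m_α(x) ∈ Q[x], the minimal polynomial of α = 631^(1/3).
m_α(x) = x^3 - 631

α satisfies α^3 = 631, so x^3 - 631 annihilates α. By the rational root test, a rational root p/q (in lowest terms) of x^3 - 631 would satisfy p^3 = 631 q^3, forcing q = 1 and p^3 = 631; but 631 is not a perfect cube, contradiction. A monic cubic over Q with no rational root is irreducible (any nontrivial factorization would include a linear factor). Hence x^3 - 631 is the minimal polynomial of α, and in particular [Q(α):Q] = 3.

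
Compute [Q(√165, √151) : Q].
[Q(√165, √151) : Q] = 4

[Q(√165):Q] = 2 (min poly x^2 - 165, irreducible since 165 is squarefree > 1). For the top step, suppose √151 ∈ Q(√165), say √151 = c + d√165 with c, d ∈ Q. Squaring: 151 = c^2 + 165d^2 + 2cd√165. Since √165 ∉ Q this forces 2cd = 0. If d = 0 then √151 = c ∈ Q, contradicting 151 squarefree > 1. If c = 0 then 151 = 165d^2, so 165·151 = (165d)^2 is a perfect square in Q — but 165·151 = 24915 is not a perfect square (since 165 and 151 are distinct squarefree integers). Contradiction. Hence √151 ∉ Q(√165), so x^2 - 151 stays irreducible over Q(√165) and [Q(√165, √151) : Q(√165)] = 2. By the tower law, [Q(√165, √151) : Q] = 2 · 2 = 4.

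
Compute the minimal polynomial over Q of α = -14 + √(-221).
m_α(x) = x^2 + 28x + 417

From α + 14 = √(-221), squaring gives (α + 14)^2 = -221, i.e. α^2 + 28α + 196 = -221, so α^2 + 28α + 417 = 0. The discriminant of x^2 + 28x + 417 is (28)^2 - 4·(417) = 784 - 1668 = -884, and 4·(-221) is not a perfect square in Q since -221 is squarefree and ≠ 1. Hence x^2 + 28x + 417 is irreducible over Q and is the minimal polynomial of α.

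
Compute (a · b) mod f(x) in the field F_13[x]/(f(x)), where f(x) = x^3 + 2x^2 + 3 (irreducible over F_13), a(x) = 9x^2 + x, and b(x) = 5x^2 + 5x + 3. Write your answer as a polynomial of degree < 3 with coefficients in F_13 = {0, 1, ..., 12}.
a · b ≡ 8x^2 + 11x + 3 (mod f(x))

Multiply in F_13[x]: a(x)·b(x) = (9x^2 + x)·(5x^2 + 5x + 3) = 6x^4 + 11x^3 + 6x^2 + 3x. This has degree ≥ 3, so divide by f(x) over F_13: 6x^4 + 11x^3 + 6x^2 + 3x = (6x + 12)·(x^3 + 2x^2 + 3) + (8x^2 + 11x + 3). Hence a·b ≡ 8x^2 + 11x + 3 (mod f). (F_13[x]/(f) is a field with 13^3 = 2197 elements since f is irreducible of degree 3.)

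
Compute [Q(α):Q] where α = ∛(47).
[Q(α):Q] = 3

The minimal polynomial of α is x^3 - 47, irreducible over Q since 47 is not a perfect cube (so x^3 - 47 has no rational root). Hence [Q(α):Q] = deg(m_α) = 3.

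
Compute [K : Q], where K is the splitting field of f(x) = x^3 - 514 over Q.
[K : Q] = 6

The roots of x^3 - 514 are ∛514, ω∛514, ω^2∛514 where ω = e^(2πi/3) is a primitive cube root of unity, so K = Q(∛514, ω). Now [Q(∛514):Q] = 3 (since 514 is not a perfect cube, x^3 - 514 is irreducible) and [Q(ω):Q] = 2. Both 2 and 3 divide [K:Q], and [K:Q] ≤ 3·2 = 6, so [K:Q] = 6. (Equivalently: Q(∛514) ⊂ R but ω ∉ R, so [K : Q(∛514)] = 2.)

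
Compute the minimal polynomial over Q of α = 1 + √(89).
m_α(x) = x^2 - 2x - 88

From α - 1 = √(89), squaring gives (α - 1)^2 = 89, i.e. α^2 - 2α + 1 = 89, so α^2 - 2α - 88 = 0. The discriminant of x^2 - 2x - 88 is (-2)^2 - 4·(-88) = 4 + 352 = 356, and 4·(89) is not a perfect square in Q since 89 is squarefree and ≠ 1. Hence x^2 - 2x - 88 is irreducible over Q and is the minimal polynomial of α.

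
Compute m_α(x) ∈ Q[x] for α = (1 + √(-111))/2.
m_α(x) = x^2 - x + 28

From 2α - 1 = √(-111), squaring gives (2α - 1)^2 = -111, i.e. 4α^2 - 4α + 1 = -111, so α^2 - α + (1 + 111)/4 = 0. Since -111 ≡ 1 (mod 4), (1 + 111)/4 = 28 ∈ Z. The polynomial x^2 - x + 28 has discriminant 1 - 4·(28) = -111, which is not a perfect square in Q (d = -111 is squarefree and ≠ 1), so x^2 - x + 28 is irreducible over Q. It is the minimal polynomial of α.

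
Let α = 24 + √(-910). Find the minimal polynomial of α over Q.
m_α(x) = x^2 - 48x + 1486

From α - 24 = √(-910), squaring gives (α - 24)^2 = -910, i.e. α^2 - 48α + 576 = -910, so α^2 - 48α + 1486 = 0. The discriminant of x^2 - 48x + 1486 is (-48)^2 - 4·(1486) = 2304 - 5944 = -3640, and 4·(-910) is not a perfect square in Q since -910 is squarefree and ≠ 1. Hence x^2 - 48x + 1486 is irreducible over Q and is the minimal polynomial of α.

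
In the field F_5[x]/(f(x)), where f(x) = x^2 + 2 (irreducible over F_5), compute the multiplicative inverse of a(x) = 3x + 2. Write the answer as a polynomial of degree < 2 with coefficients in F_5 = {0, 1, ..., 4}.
a(x)^(-1) ≡ x + 1 (mod f(x))

Since f is irreducible over F_5, F_5[x]/(f) is a field and a(x) ≠ 0 has an inverse. Apply the extended Euclidean algorithm to f(x) and a(x) in F_5[x]: f(x) = (2x + 2)·a(x) + (3). The last nonzero remainder is the constant 3 = gcd(f, a) in F_5. Back-substituting through the division chain expresses 3 = s(x)·a(x) + t(x)·f(x) with s(x) ≡ 3x + 3 (mod f), so (3x + 3)·a(x) ≡ 3 (mod f). Multiplying by 3^(-1) ≡ 2 in F_5 gives a(x)^(-1) ≡ 2·(3x + 3) ≡ x + 1 (mod f). Check: (3x + 2)·(x + 1) = 3x^2 + 2 ≡ 1 (mod x^2 + 2).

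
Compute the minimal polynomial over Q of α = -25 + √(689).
m_α(x) = x^2 + 50x - 64

From α + 25 = √(689), squaring gives (α + 25)^2 = 689, i.e. α^2 + 50α + 625 = 689, so α^2 + 50α - 64 = 0. The discriminant of x^2 + 50x - 64 is (50)^2 - 4·(-64) = 2500 + 256 = 2756, and 4·(689) is not a perfect square in Q since 689 is squarefree and ≠ 1. Hence x^2 + 50x - 64 is irreducible over Q and is the minimal polynomial of α.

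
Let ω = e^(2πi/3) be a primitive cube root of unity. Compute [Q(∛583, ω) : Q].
[Q(∛583, ω) : Q] = 6

[Q(∛583):Q] = 3 (min poly x^3 - 583, irreducible since 583 is not a perfect cube). [Q(ω):Q] = 2 (min poly x^2 + x + 1). Since Q(∛583) ⊂ R and ω ∉ R, we have ω ∉ Q(∛583), so x^2 + x + 1 remains irreducible over Q(∛583) and [Q(∛583, ω) : Q(∛583)] = 2. By the tower law, [Q(∛583, ω) : Q] = 3 · 2 = 6. (In fact Q(∛583, ω) is the splitting field of x^3 - 583 over Q.)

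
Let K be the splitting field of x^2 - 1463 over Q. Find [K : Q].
[K : Q] = 2

f(x) = x^2 - 1463 factors as (x - √1463)(x + √1463). The splitting field is K = Q(√1463). Since 1463 is squarefree and > 1, it is not a perfect square, so x^2 - 1463 is irreducible over Q and [Q(√1463) : Q] = 2. Hence [K : Q] = 2.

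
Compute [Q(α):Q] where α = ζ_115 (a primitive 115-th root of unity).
[Q(α):Q] = 88

The minimal polynomial of ζ_115 over Q is the 115-th cyclotomic polynomial Φ_115(x), which is irreducible over Q and has degree φ(115) = 88. Hence [Q(α):Q] = φ(115) = 88.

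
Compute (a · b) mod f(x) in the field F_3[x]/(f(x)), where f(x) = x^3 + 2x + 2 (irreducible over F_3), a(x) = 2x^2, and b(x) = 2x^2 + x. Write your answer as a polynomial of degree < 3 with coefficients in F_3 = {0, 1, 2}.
a · b ≡ x^2 + 2 (mod f(x))

Multiply in F_3[x]: a(x)·b(x) = (2x^2)·(2x^2 + x) = x^4 + 2x^3. This has degree ≥ 3, so divide by f(x) over F_3: x^4 + 2x^3 = (x + 2)·(x^3 + 2x + 2) + (x^2 + 2). Hence a·b ≡ x^2 + 2 (mod f). (F_3[x]/(f) is a field with 3^3 = 27 elements since f is irreducible of degree 3.)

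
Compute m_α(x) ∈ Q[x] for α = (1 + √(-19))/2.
m_α(x) = x^2 - x + 5

From 2α - 1 = √(-19), squaring gives (2α - 1)^2 = -19, i.e. 4α^2 - 4α + 1 = -19, so α^2 - α + (1 + 19)/4 = 0. Since -19 ≡ 1 (mod 4), (1 + 19)/4 = 5 ∈ Z. The polynomial x^2 - x + 5 has discriminant 1 - 4·(5) = -19, which is not a perfect square in Q (d = -19 is squarefree and ≠ 1), so x^2 - x + 5 is irreducible over Q. It is the minimal polynomial of α.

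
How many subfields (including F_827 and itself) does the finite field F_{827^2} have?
F_{827^2} has 2 subfields

The subfields of F_{p^n} are exactly the fields F_{p^d} for d | n (each is the fixed field of the unique index-d subgroup of Gal(F_{p^n}/F_p) ≅ Z/nZ). The divisors of n = 2 are {1, 2}, giving 2 subfields: F_{827^1}, F_{827^2}.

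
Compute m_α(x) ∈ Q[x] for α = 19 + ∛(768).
m_α(x) = x^3 - 57x^2 + 1083x - 7627

Set β = α - 19 = ∛(768), so β^3 = 768. Then (α - 19)^3 - 768 = 0, i.e. α is a root of g(x) = (x - 19)^3 - 768 = x^3 - 57x^2 + 1083x - 7627. Since g(x) = h(x - 19) where h(x) = x^3 - 768, and h is irreducible over Q (because 768 is not a perfect cube, so h has no rational root, and a monic cubic with no rational root is irreducible), g is also irreducible (irreducibility is preserved under the substitution x → x - 19). Hence m_α(x) = x^3 - 57x^2 + 1083x - 7627.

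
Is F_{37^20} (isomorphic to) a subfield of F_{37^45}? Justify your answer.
No: F_{37^20} is not a subfield of F_{37^45}

F_{p^m} embeds in F_{p^n} iff m | n. Here 20 ∤ 45 (since 45 = 2·20 + 5 with remainder 5 ≠ 0), so F_{37^20} is not a subfield of F_{37^45}. Equivalently: if it were, the tower law would give 20 = [F_{37^20}:F_37] dividing [F_{37^45}:F_37] = 45, contradiction.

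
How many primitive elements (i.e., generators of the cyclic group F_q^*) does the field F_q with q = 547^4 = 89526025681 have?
There are φ(89526025680) = 18750504960 primitive elements

F_q^* is cyclic of order q - 1 = 89526025680. A cyclic group of order m has exactly φ(m) generators. Here m = 89526025680 = 2^4 · 3 · 5 · 7 · 13 · 137 · 29921, so the number of primitive elements is φ(89526025680) = 18750504960.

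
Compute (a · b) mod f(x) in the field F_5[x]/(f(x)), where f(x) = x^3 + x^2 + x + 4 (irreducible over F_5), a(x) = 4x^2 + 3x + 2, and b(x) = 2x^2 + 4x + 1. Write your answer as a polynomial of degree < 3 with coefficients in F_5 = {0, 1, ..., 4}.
a · b ≡ 3x^2 + 1 (mod f(x))

Multiply in F_5[x]: a(x)·b(x) = (4x^2 + 3x + 2)·(2x^2 + 4x + 1) = 3x^4 + 2x^3 + x + 2. This has degree ≥ 3, so divide by f(x) over F_5: 3x^4 + 2x^3 + x + 2 = (3x + 4)·(x^3 + x^2 + x + 4) + (3x^2 + 1). Hence a·b ≡ 3x^2 + 1 (mod f). (F_5[x]/(f) is a field with 5^3 = 125 elements since f is irreducible of degree 3.)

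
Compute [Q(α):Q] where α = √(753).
[Q(α):Q] = 2

[Q(α):Q] equals the degree of the minimal polynomial of α. Here α^2 = 753 and x^2 - 753 is irreducible (d = 753 is squarefree, ≠ 1, hence not a square), so deg(m_α) = 2. Thus [Q(α):Q] = 2.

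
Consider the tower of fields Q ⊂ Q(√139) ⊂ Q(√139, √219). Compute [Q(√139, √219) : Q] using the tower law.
[Q(√139, √219) : Q] = 4

[Q(√139):Q] = 2 (min poly x^2 - 139, irreducible since 139 is squarefree > 1). For the top step, suppose √219 ∈ Q(√139), say √219 = c + d√139 with c, d ∈ Q. Squaring: 219 = c^2 + 139d^2 + 2cd√139. Since √139 ∉ Q this forces 2cd = 0. If d = 0 then √219 = c ∈ Q, contradicting 219 squarefree > 1. If c = 0 then 219 = 139d^2, so 139·219 = (139d)^2 is a perfect square in Q — but 139·219 = 30441 is not a perfect square (since 139 and 219 are distinct squarefree integers). Contradiction. Hence √219 ∉ Q(√139), so x^2 - 219 stays irreducible over Q(√139) and [Q(√139, √219) : Q(√139)] = 2. By the tower law, [Q(√139, √219) : Q] = 2 · 2 = 4.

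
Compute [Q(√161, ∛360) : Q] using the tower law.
[Q(√161, ∛360) : Q] = 6

Let L = Q(√161, ∛360). Since Q(√161) ⊂ L and [Q(√161):Q] = 2, the tower law gives 2 | [L:Q]. Likewise Q(∛360) ⊂ L with [Q(∛360):Q] = 3 (because 360 is not a perfect cube), so 3 | [L:Q]. As gcd(2,3) = 1, [L:Q] is divisible by 6. Conversely L is generated over Q by √161 and ∛360, so [L:Q] ≤ 2·3 = 6. Therefore [Q(√161, ∛360) : Q] = 6.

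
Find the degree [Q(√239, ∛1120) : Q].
[Q(√239, ∛1120) : Q] = 6

Let L = Q(√239, ∛1120). Since Q(√239) ⊂ L and [Q(√239):Q] = 2, the tower law gives 2 | [L:Q]. Likewise Q(∛1120) ⊂ L with [Q(∛1120):Q] = 3 (because 1120 is not a perfect cube), so 3 | [L:Q]. As gcd(2,3) = 1, [L:Q] is divisible by 6. Conversely L is generated over Q by √239 and ∛1120, so [L:Q] ≤ 2·3 = 6. Therefore [Q(√239, ∛1120) : Q] = 6.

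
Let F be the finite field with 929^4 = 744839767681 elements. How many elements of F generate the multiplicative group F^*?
There are φ(744839767680) = 185588121600 primitive elements

F_q^* is cyclic of order q - 1 = 744839767680. A cyclic group of order m has exactly φ(m) generators. Here m = 744839767680 = 2^7 · 3 · 5 · 29 · 31 · 431521, so the number of primitive elements is φ(744839767680) = 185588121600.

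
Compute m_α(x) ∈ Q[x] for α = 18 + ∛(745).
m_α(x) = x^3 - 54x^2 + 972x - 6577

Set β = α - 18 = ∛(745), so β^3 = 745. Then (α - 18)^3 - 745 = 0, i.e. α is a root of g(x) = (x - 18)^3 - 745 = x^3 - 54x^2 + 972x - 6577. Since g(x) = h(x - 18) where h(x) = x^3 - 745, and h is irreducible over Q (because 745 is not a perfect cube, so h has no rational root, and a monic cubic with no rational root is irreducible), g is also irreducible (irreducibility is preserved under the substitution x → x - 18). Hence m_α(x) = x^3 - 54x^2 + 972x - 6577.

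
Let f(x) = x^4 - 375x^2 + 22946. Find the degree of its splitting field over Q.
[K : Q] = 4

Solving the quadratic in x^2: x^2 = (375 ± √(375^2 - 4·22946))/2 = (375 ± √48841)/2 = (375 ± 221)/2, giving x^2 = 298 or x^2 = 77. So f(x) = (x^2 - 298)(x^2 - 77) and the roots of f are ±√298, ±√77. Hence the splitting field is K = Q(√298, √77). Since 298 and 77 are distinct squarefree integers > 1, their product 22946 is not a perfect square, so √77 ∉ Q(√298). By the tower law [K:Q] = [Q(√298,√77):Q(√298)] · [Q(√298):Q] = 2 · 2 = 4.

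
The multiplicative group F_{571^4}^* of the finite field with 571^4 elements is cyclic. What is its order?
|F_{571^4}^*| = 106302733680

F_{571^4} has 571^4 = 106302733681 elements; its multiplicative group consists of all nonzero elements, so |F_{571^4}^*| = 106302733681 - 1 = 106302733680. (It is cyclic since any finite subgroup of the multiplicative group of a field is cyclic.)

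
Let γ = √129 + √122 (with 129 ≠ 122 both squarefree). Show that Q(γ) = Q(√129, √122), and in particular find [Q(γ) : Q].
[Q(γ) : Q] = 4 (equivalently, Q(γ) = Q(√129, √122))

Obviously Q(γ) ⊆ Q(√129, √122), and [Q(√129, √122):Q] = 4 (since 129, 122 are distinct squarefree integers > 1 with 15738 not a perfect square). To show equality we compute the minimal polynomial of γ. From γ = √129 + √122: γ^2 = 129 + 2√(15738) + 122 = 251 + 2√(15738), so γ^2 - 251 = 2√(15738); squaring, (γ^2 - 251)^2 = 4·15738, i.e. γ^4 - 502γ^2 + 63001 - 62952 = 0, i.e. γ^4 - 502γ^2 + 49 = 0. So γ is a root of x^4 - 502x^2 + 49. This polynomial is irreducible over Q: it has no rational root (each ±√129 ± √122 is irrational), and any factorization into two quadratics over Q would force √(15738) ∈ Q (pairing opposite roots) or √129, √122 ∈ Q (other pairings), all impossible. Hence [Q(γ):Q] = 4 = [Q(√129, √122):Q], so Q(γ) = Q(√129, √122).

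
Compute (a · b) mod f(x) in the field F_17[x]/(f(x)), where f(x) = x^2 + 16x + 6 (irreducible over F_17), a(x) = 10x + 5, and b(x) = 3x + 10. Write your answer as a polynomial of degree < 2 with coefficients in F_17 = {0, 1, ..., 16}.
a · b ≡ 9x + 6 (mod f(x))

Multiply in F_17[x]: a(x)·b(x) = (10x + 5)·(3x + 10) = 13x^2 + 13x + 16. This has degree ≥ 2, so divide by f(x) over F_17: 13x^2 + 13x + 16 = (13)·(x^2 + 16x + 6) + (9x + 6). Hence a·b ≡ 9x + 6 (mod f). (F_17[x]/(f) is a field with 17^2 = 289 elements since f is irreducible of degree 2.)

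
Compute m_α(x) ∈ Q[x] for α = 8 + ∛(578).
m_α(x) = x^3 - 24x^2 + 192x - 1090

Set β = α - 8 = ∛(578), so β^3 = 578. Then (α - 8)^3 - 578 = 0, i.e. α is a root of g(x) = (x - 8)^3 - 578 = x^3 - 24x^2 + 192x - 1090. Since g(x) = h(x - 8) where h(x) = x^3 - 578, and h is irreducible over Q (because 578 is not a perfect cube, so h has no rational root, and a monic cubic with no rational root is irreducible), g is also irreducible (irreducibility is preserved under the substitution x → x - 8). Hence m_α(x) = x^3 - 24x^2 + 192x - 1090.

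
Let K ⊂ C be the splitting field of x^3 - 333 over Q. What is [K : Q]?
[K : Q] = 6

The roots of x^3 - 333 are ∛333, ω∛333, ω^2∛333 where ω = e^(2πi/3) is a primitive cube root of unity, so K = Q(∛333, ω). Now [Q(∛333):Q] = 3 (since 333 is not a perfect cube, x^3 - 333 is irreducible) and [Q(ω):Q] = 2. Both 2 and 3 divide [K:Q], and [K:Q] ≤ 3·2 = 6, so [K:Q] = 6. (Equivalently: Q(∛333) ⊂ R but ω ∉ R, so [K : Q(∛333)] = 2.)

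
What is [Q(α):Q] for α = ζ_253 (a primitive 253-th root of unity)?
[Q(α):Q] = 220

The minimal polynomial of ζ_253 over Q is the 253-th cyclotomic polynomial Φ_253(x), which is irreducible over Q and has degree φ(253) = 220. Hence [Q(α):Q] = φ(253) = 220.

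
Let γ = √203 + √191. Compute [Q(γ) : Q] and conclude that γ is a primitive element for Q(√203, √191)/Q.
[Q(γ) : Q] = 4 (equivalently, Q(γ) = Q(√203, √191))

Obviously Q(γ) ⊆ Q(√203, √191), and [Q(√203, √191):Q] = 4 (since 203, 191 are distinct squarefree integers > 1 with 38773 not a perfect square). To show equality we compute the minimal polynomial of γ. From γ = √203 + √191: γ^2 = 203 + 2√(38773) + 191 = 394 + 2√(38773), so γ^2 - 394 = 2√(38773); squaring, (γ^2 - 394)^2 = 4·38773, i.e. γ^4 - 788γ^2 + 155236 - 155092 = 0, i.e. γ^4 - 788γ^2 + 144 = 0. So γ is a root of x^4 - 788x^2 + 144. This polynomial is irreducible over Q: it has no rational root (each ±√203 ± √191 is irrational), and any factorization into two quadratics over Q would force √(38773) ∈ Q (pairing opposite roots) or √203, √191 ∈ Q (other pairings), all impossible. Hence [Q(γ):Q] = 4 = [Q(√203, √191):Q], so Q(γ) = Q(√203, √191).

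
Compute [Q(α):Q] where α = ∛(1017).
[Q(α):Q] = 3

The minimal polynomial of α is x^3 - 1017, irreducible over Q since 1017 is not a perfect cube (so x^3 - 1017 has no rational root). Hence [Q(α):Q] = deg(m_α) = 3.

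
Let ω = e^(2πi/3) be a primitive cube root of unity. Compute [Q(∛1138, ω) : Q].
[Q(∛1138, ω) : Q] = 6

[Q(∛1138):Q] = 3 (min poly x^3 - 1138, irreducible since 1138 is not a perfect cube). [Q(ω):Q] = 2 (min poly x^2 + x + 1). Since Q(∛1138) ⊂ R and ω ∉ R, we have ω ∉ Q(∛1138), so x^2 + x + 1 remains irreducible over Q(∛1138) and [Q(∛1138, ω) : Q(∛1138)] = 2. By the tower law, [Q(∛1138, ω) : Q] = 3 · 2 = 6. (In fact Q(∛1138, ω) is the splitting field of x^3 - 1138 over Q.)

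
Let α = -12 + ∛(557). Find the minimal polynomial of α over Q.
m_α(x) = x^3 + 36x^2 + 432x + 1171

Set β = α + 12 = ∛(557), so β^3 = 557. Then (α + 12)^3 - 557 = 0, i.e. α is a root of g(x) = (x + 12)^3 - 557 = x^3 + 36x^2 + 432x + 1171. Since g(x) = h(x + 12) where h(x) = x^3 - 557, and h is irreducible over Q (because 557 is not a perfect cube, so h has no rational root, and a monic cubic with no rational root is irreducible), g is also irreducible (irreducibility is preserved under the substitution x → x + 12). Hence m_α(x) = x^3 + 36x^2 + 432x + 1171.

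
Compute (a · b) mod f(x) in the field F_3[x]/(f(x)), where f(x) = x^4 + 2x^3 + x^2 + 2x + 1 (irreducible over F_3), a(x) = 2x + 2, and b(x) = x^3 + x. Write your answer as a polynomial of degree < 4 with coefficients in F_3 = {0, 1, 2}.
a · b ≡ x^3 + x + 1 (mod f(x))

Multiply in F_3[x]: a(x)·b(x) = (2x + 2)·(x^3 + x) = 2x^4 + 2x^3 + 2x^2 + 2x. This has degree ≥ 4, so divide by f(x) over F_3: 2x^4 + 2x^3 + 2x^2 + 2x = (2)·(x^4 + 2x^3 + x^2 + 2x + 1) + (x^3 + x + 1). Hence a·b ≡ x^3 + x + 1 (mod f). (F_3[x]/(f) is a field with 3^4 = 81 elements since f is irreducible of degree 4.)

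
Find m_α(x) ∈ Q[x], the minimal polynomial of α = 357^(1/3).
m_α(x) = x^3 - 357

α satisfies α^3 = 357, so x^3 - 357 annihilates α. By the rational root test, a rational root p/q (in lowest terms) of x^3 - 357 would satisfy p^3 = 357 q^3, forcing q = 1 and p^3 = 357; but 357 is not a perfect cube, contradiction. A monic cubic over Q with no rational root is irreducible (any nontrivial factorization would include a linear factor). Hence x^3 - 357 is the minimal polynomial of α, and in particular [Q(α):Q] = 3.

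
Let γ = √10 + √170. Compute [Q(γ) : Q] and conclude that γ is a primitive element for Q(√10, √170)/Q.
[Q(γ) : Q] = 4 (equivalently, Q(γ) = Q(√10, √170))

Obviously Q(γ) ⊆ Q(√10, √170), and [Q(√10, √170):Q] = 4 (since 10, 170 are distinct squarefree integers > 1 with 1700 not a perfect square). To show equality we compute the minimal polynomial of γ. From γ = √10 + √170: γ^2 = 10 + 2√(1700) + 170 = 180 + 2√(1700), so γ^2 - 180 = 2√(1700); squaring, (γ^2 - 180)^2 = 4·1700, i.e. γ^4 - 360γ^2 + 32400 - 6800 = 0, i.e. γ^4 - 360γ^2 + 25600 = 0. So γ is a root of x^4 - 360x^2 + 25600. This polynomial is irreducible over Q: it has no rational root (each ±√10 ± √170 is irrational), and any factorization into two quadratics over Q would force √(1700) ∈ Q (pairing opposite roots) or √10, √170 ∈ Q (other pairings), all impossible. Hence [Q(γ):Q] = 4 = [Q(√10, √170):Q], so Q(γ) = Q(√10, √170).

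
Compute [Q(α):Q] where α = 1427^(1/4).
[Q(α):Q] = 4

α is a root of x^4 - 1427. By Eisenstein's criterion at the prime p = 1427 (which divides the constant term 1427 but p^2 = 2036329 does not, since 1427 is squarefree), x^4 - 1427 is irreducible over Q. Hence [Q(α):Q] = 4.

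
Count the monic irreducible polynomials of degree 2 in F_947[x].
There are 447931 monic irreducible polynomials of degree 2 over F_947

Each element of F_{947^2} that lies in no proper subfield is a root of exactly one monic irreducible of degree 2 over F_947, and each such polynomial has 2 distinct roots in F_{947^2}. By Möbius inversion the count is N_947(2) = (1/2) Σ_{d|2} μ(2/d) · 947^d = (1/2)(μ(2)·947^1 + μ(1)·947^2) = 895862/2 = 447931.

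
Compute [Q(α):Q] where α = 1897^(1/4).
[Q(α):Q] = 4

α is a root of x^4 - 1897. By Eisenstein's criterion at the prime p = 7 (which divides the constant term 1897 but p^2 = 49 does not, since 1897 is squarefree), x^4 - 1897 is irreducible over Q. Hence [Q(α):Q] = 4.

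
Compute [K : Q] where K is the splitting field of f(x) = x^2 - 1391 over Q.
[K : Q] = 2

f(x) = x^2 - 1391 factors as (x - √1391)(x + √1391). The splitting field is K = Q(√1391). Since 1391 is squarefree and > 1, it is not a perfect square, so x^2 - 1391 is irreducible over Q and [Q(√1391) : Q] = 2. Hence [K : Q] = 2.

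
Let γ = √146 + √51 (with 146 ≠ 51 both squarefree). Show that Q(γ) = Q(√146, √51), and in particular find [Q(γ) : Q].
[Q(γ) : Q] = 4 (equivalently, Q(γ) = Q(√146, √51))

Obviously Q(γ) ⊆ Q(√146, √51), and [Q(√146, √51):Q] = 4 (since 146, 51 are distinct squarefree integers > 1 with 7446 not a perfect square). To show equality we compute the minimal polynomial of γ. From γ = √146 + √51: γ^2 = 146 + 2√(7446) + 51 = 197 + 2√(7446), so γ^2 - 197 = 2√(7446); squaring, (γ^2 - 197)^2 = 4·7446, i.e. γ^4 - 394γ^2 + 38809 - 29784 = 0, i.e. γ^4 - 394γ^2 + 9025 = 0. So γ is a root of x^4 - 394x^2 + 9025. This polynomial is irreducible over Q: it has no rational root (each ±√146 ± √51 is irrational), and any factorization into two quadratics over Q would force √(7446) ∈ Q (pairing opposite roots) or √146, √51 ∈ Q (other pairings), all impossible. Hence [Q(γ):Q] = 4 = [Q(√146, √51):Q], so Q(γ) = Q(√146, √51).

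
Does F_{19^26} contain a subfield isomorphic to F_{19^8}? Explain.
No: F_{19^8} is not a subfield of F_{19^26}

F_{p^m} embeds in F_{p^n} iff m | n. Here 8 ∤ 26 (since 26 = 3·8 + 2 with remainder 2 ≠ 0), so F_{19^8} is not a subfield of F_{19^26}. Equivalently: if it were, the tower law would give 8 = [F_{19^8}:F_19] dividing [F_{19^26}:F_19] = 26, contradiction.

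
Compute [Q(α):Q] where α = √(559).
[Q(α):Q] = 2

[Q(α):Q] equals the degree of the minimal polynomial of α. Here α^2 = 559 and x^2 - 559 is irreducible (d = 559 is squarefree, ≠ 1, hence not a square), so deg(m_α) = 2. Thus [Q(α):Q] = 2.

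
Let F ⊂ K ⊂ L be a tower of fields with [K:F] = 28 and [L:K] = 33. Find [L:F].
[L:F] = 924

The tower law says that for any tower of field extensions F ⊂ K ⊂ L with finite degrees, [L:F] = [L:K] · [K:F]. Here this gives [L:F] = 33 · 28 = 924.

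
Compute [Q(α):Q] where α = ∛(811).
[Q(α):Q] = 3

The minimal polynomial of α is x^3 - 811, irreducible over Q since 811 is not a perfect cube (so x^3 - 811 has no rational root). Hence [Q(α):Q] = deg(m_α) = 3.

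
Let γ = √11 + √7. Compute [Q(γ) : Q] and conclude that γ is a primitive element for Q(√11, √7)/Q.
[Q(γ) : Q] = 4 (equivalently, Q(γ) = Q(√11, √7))

Obviously Q(γ) ⊆ Q(√11, √7), and [Q(√11, √7):Q] = 4 (since 11, 7 are distinct squarefree integers > 1 with 77 not a perfect square). To show equality we compute the minimal polynomial of γ. From γ = √11 + √7: γ^2 = 11 + 2√(77) + 7 = 18 + 2√(77), so γ^2 - 18 = 2√(77); squaring, (γ^2 - 18)^2 = 4·77, i.e. γ^4 - 36γ^2 + 324 - 308 = 0, i.e. γ^4 - 36γ^2 + 16 = 0. So γ is a root of x^4 - 36x^2 + 16. This polynomial is irreducible over Q: it has no rational root (each ±√11 ± √7 is irrational), and any factorization into two quadratics over Q would force √(77) ∈ Q (pairing opposite roots) or √11, √7 ∈ Q (other pairings), all impossible. Hence [Q(γ):Q] = 4 = [Q(√11, √7):Q], so Q(γ) = Q(√11, √7).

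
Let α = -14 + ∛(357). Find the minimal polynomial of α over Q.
m_α(x) = x^3 + 42x^2 + 588x + 2387

Set β = α + 14 = ∛(357), so β^3 = 357. Then (α + 14)^3 - 357 = 0, i.e. α is a root of g(x) = (x + 14)^3 - 357 = x^3 + 42x^2 + 588x + 2387. Since g(x) = h(x + 14) where h(x) = x^3 - 357, and h is irreducible over Q (because 357 is not a perfect cube, so h has no rational root, and a monic cubic with no rational root is irreducible), g is also irreducible (irreducibility is preserved under the substitution x → x + 14). Hence m_α(x) = x^3 + 42x^2 + 588x + 2387.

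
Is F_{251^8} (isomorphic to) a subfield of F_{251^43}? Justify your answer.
No: F_{251^8} is not a subfield of F_{251^43}

F_{p^m} embeds in F_{p^n} iff m | n. Here 8 ∤ 43 (since 43 = 5·8 + 3 with remainder 3 ≠ 0), so F_{251^8} is not a subfield of F_{251^43}. Equivalently: if it were, the tower law would give 8 = [F_{251^8}:F_251] dividing [F_{251^43}:F_251] = 43, contradiction.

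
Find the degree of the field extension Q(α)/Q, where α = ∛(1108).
[Q(α):Q] = 3

The minimal polynomial of α is x^3 - 1108, irreducible over Q since 1108 is not a perfect cube (so x^3 - 1108 has no rational root). Hence [Q(α):Q] = deg(m_α) = 3.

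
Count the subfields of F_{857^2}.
F_{857^2} has 2 subfields

The subfields of F_{p^n} are exactly the fields F_{p^d} for d | n (each is the fixed field of the unique index-d subgroup of Gal(F_{p^n}/F_p) ≅ Z/nZ). The divisors of n = 2 are {1, 2}, giving 2 subfields: F_{857^1}, F_{857^2}.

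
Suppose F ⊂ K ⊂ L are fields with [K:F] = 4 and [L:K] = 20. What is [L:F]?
[L:F] = 80

The tower law says that for any tower of field extensions F ⊂ K ⊂ L with finite degrees, [L:F] = [L:K] · [K:F]. Here this gives [L:F] = 20 · 4 = 80.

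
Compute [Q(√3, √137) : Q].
[Q(√3, √137) : Q] = 4

[Q(√3):Q] = 2 (min poly x^2 - 3, irreducible since 3 is squarefree > 1). For the top step, suppose √137 ∈ Q(√3), say √137 = c + d√3 with c, d ∈ Q. Squaring: 137 = c^2 + 3d^2 + 2cd√3. Since √3 ∉ Q this forces 2cd = 0. If d = 0 then √137 = c ∈ Q, contradicting 137 squarefree > 1. If c = 0 then 137 = 3d^2, so 3·137 = (3d)^2 is a perfect square in Q — but 3·137 = 411 is not a perfect square (since 3 and 137 are distinct squarefree integers). Contradiction. Hence √137 ∉ Q(√3), so x^2 - 137 stays irreducible over Q(√3) and [Q(√3, √137) : Q(√3)] = 2. By the tower law, [Q(√3, √137) : Q] = 2 · 2 = 4.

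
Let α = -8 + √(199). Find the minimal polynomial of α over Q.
m_α(x) = x^2 + 16x - 135

From α + 8 = √(199), squaring gives (α + 8)^2 = 199, i.e. α^2 + 16α + 64 = 199, so α^2 + 16α - 135 = 0. The discriminant of x^2 + 16x - 135 is (16)^2 - 4·(-135) = 256 + 540 = 796, and 4·(199) is not a perfect square in Q since 199 is squarefree and ≠ 1. Hence x^2 + 16x - 135 is irreducible over Q and is the minimal polynomial of α.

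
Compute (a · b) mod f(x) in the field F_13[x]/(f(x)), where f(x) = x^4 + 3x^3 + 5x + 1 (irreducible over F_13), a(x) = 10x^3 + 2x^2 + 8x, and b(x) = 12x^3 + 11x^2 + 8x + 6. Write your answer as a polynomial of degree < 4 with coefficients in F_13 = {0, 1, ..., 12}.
a · b ≡ 4x^3 + 7x^2 + 2x + 8 (mod f(x))

Multiply in F_13[x]: a(x)·b(x) = (10x^3 + 2x^2 + 8x)·(12x^3 + 11x^2 + 8x + 6) = 3x^6 + 4x^5 + 3x^4 + 8x^3 + 11x^2 + 9x. This has degree ≥ 4, so divide by f(x) over F_13: 3x^6 + 4x^5 + 3x^4 + 8x^3 + 11x^2 + 9x = (3x^2 + 8x + 5)·(x^4 + 3x^3 + 5x + 1) + (4x^3 + 7x^2 + 2x + 8). Hence a·b ≡ 4x^3 + 7x^2 + 2x + 8 (mod f). (F_13[x]/(f) is a field with 13^4 = 28561 elements since f is irreducible of degree 4.)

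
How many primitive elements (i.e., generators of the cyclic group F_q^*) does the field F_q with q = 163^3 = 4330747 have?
There are φ(4330746) = 1154736 primitive elements

F_q^* is cyclic of order q - 1 = 4330746. A cyclic group of order m has exactly φ(m) generators. Here m = 4330746 = 2 · 3^5 · 7 · 19 · 67, so the number of primitive elements is φ(4330746) = 1154736.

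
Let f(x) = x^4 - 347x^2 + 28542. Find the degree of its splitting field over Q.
[K : Q] = 4

Solving the quadratic in x^2: x^2 = (347 ± √(347^2 - 4·28542))/2 = (347 ± √6241)/2 = (347 ± 79)/2, giving x^2 = 134 or x^2 = 213. So f(x) = (x^2 - 134)(x^2 - 213) and the roots of f are ±√134, ±√213. Hence the splitting field is K = Q(√134, √213). Since 134 and 213 are distinct squarefree integers > 1, their product 28542 is not a perfect square, so √213 ∉ Q(√134). By the tower law [K:Q] = [Q(√134,√213):Q(√134)] · [Q(√134):Q] = 2 · 2 = 4.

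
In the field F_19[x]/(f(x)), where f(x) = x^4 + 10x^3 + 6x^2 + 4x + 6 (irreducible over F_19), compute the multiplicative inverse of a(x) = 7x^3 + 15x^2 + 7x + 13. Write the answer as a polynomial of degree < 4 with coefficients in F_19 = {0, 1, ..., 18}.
a(x)^(-1) ≡ 3x^3 + 16x^2 + 5x + 6 (mod f(x))

Since f is irreducible over F_19, F_19[x]/(f) is a field and a(x) ≠ 0 has an inverse. Apply the extended Euclidean algorithm to f(x) and a(x) in F_19[x]: f(x) = (11x + 5)·a(x) + (6x^2 + 16x + 17);  a(x) = (17x + 11)·(6x^2 + 16x + 17) + (17x + 16);  (6x^2 + 16x + 17) = (16x + 6)·(17x + 16) + (16). The last nonzero remainder is the constant 16 = gcd(f, a) in F_19. Back-substituting through the division chain expresses 16 = s(x)·a(x) + t(x)·f(x) with s(x) ≡ 10x^3 + 9x^2 + 4x + 1 (mod f), so (10x^3 + 9x^2 + 4x + 1)·a(x) ≡ 16 (mod f). Multiplying by 16^(-1) ≡ 6 in F_19 gives a(x)^(-1) ≡ 6·(10x^3 + 9x^2 + 4x + 1) ≡ 3x^3 + 16x^2 + 5x + 6 (mod f). Check: (7x^3 + 15x^2 + 7x + 13)·(3x^3 + 16x^2 + 5x + 6) = 2x^6 + 5x^5 + 11x^4 + 2x^3 + 10x^2 + 12x + 2 ≡ 1 (mod x^4 + 10x^3 + 6x^2 + 4x + 6).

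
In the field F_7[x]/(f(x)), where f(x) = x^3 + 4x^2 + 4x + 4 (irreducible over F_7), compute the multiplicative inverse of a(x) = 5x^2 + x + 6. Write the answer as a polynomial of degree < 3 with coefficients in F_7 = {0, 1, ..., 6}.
a(x)^(-1) ≡ 5x^2 + 6x (mod f(x))

Since f is irreducible over F_7, F_7[x]/(f) is a field and a(x) ≠ 0 has an inverse. Apply the extended Euclidean algorithm to f(x) and a(x) in F_7[x]: f(x) = (3x + 3)·a(x) + (4x);  a(x) = (3x + 2)·(4x) + (6). The last nonzero remainder is the constant 6 = gcd(f, a) in F_7. Back-substituting through the division chain expresses 6 = s(x)·a(x) + t(x)·f(x) with s(x) ≡ 2x^2 + x (mod f), so (2x^2 + x)·a(x) ≡ 6 (mod f). Multiplying by 6^(-1) ≡ 6 in F_7 gives a(x)^(-1) ≡ 6·(2x^2 + x) ≡ 5x^2 + 6x (mod f). Check: (5x^2 + x + 6)·(5x^2 + 6x) = 4x^4 + x^2 + x ≡ 1 (mod x^3 + 4x^2 + 4x + 4).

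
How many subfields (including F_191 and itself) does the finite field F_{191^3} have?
F_{191^3} has 2 subfields

The subfields of F_{p^n} are exactly the fields F_{p^d} for d | n (each is the fixed field of the unique index-d subgroup of Gal(F_{p^n}/F_p) ≅ Z/nZ). The divisors of n = 3 are {1, 3}, giving 2 subfields: F_{191^1}, F_{191^3}.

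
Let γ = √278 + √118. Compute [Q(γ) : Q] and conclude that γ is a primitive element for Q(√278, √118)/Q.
[Q(γ) : Q] = 4 (equivalently, Q(γ) = Q(√278, √118))

Obviously Q(γ) ⊆ Q(√278, √118), and [Q(√278, √118):Q] = 4 (since 278, 118 are distinct squarefree integers > 1 with 32804 not a perfect square). To show equality we compute the minimal polynomial of γ. From γ = √278 + √118: γ^2 = 278 + 2√(32804) + 118 = 396 + 2√(32804), so γ^2 - 396 = 2√(32804); squaring, (γ^2 - 396)^2 = 4·32804, i.e. γ^4 - 792γ^2 + 156816 - 131216 = 0, i.e. γ^4 - 792γ^2 + 25600 = 0. So γ is a root of x^4 - 792x^2 + 25600. This polynomial is irreducible over Q: it has no rational root (each ±√278 ± √118 is irrational), and any factorization into two quadratics over Q would force √(32804) ∈ Q (pairing opposite roots) or √278, √118 ∈ Q (other pairings), all impossible. Hence [Q(γ):Q] = 4 = [Q(√278, √118):Q], so Q(γ) = Q(√278, √118).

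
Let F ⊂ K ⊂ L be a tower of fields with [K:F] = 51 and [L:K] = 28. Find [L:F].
[L:F] = 1428

The tower law says that for any tower of field extensions F ⊂ K ⊂ L with finite degrees, [L:F] = [L:K] · [K:F]. Here this gives [L:F] = 28 · 51 = 1428.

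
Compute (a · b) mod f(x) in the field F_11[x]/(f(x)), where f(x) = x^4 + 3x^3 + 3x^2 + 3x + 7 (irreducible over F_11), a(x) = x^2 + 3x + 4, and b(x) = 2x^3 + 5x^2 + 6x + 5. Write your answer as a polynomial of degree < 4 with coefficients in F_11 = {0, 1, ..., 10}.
a · b ≡ 8x^3 + 10x + 7 (mod f(x))

Multiply in F_11[x]: a(x)·b(x) = (x^2 + 3x + 4)·(2x^3 + 5x^2 + 6x + 5) = 2x^5 + 7x^3 + 10x^2 + 6x + 9. This has degree ≥ 4, so divide by f(x) over F_11: 2x^5 + 7x^3 + 10x^2 + 6x + 9 = (2x + 5)·(x^4 + 3x^3 + 3x^2 + 3x + 7) + (8x^3 + 10x + 7). Hence a·b ≡ 8x^3 + 10x + 7 (mod f). (F_11[x]/(f) is a field with 11^4 = 14641 elements since f is irreducible of degree 4.)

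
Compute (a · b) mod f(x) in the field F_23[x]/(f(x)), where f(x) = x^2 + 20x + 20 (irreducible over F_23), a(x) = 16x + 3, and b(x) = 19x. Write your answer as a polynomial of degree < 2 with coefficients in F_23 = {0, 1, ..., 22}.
a · b ≡ 3x + 15 (mod f(x))

Multiply in F_23[x]: a(x)·b(x) = (16x + 3)·(19x) = 5x^2 + 11x. This has degree ≥ 2, so divide by f(x) over F_23: 5x^2 + 11x = (5)·(x^2 + 20x + 20) + (3x + 15). Hence a·b ≡ 3x + 15 (mod f). (F_23[x]/(f) is a field with 23^2 = 529 elements since f is irreducible of degree 2.)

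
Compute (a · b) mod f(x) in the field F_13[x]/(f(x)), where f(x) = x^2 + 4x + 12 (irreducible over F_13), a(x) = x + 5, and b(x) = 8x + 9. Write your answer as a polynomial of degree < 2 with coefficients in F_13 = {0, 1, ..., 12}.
a · b ≡ 4x + 1 (mod f(x))

Multiply in F_13[x]: a(x)·b(x) = (x + 5)·(8x + 9) = 8x^2 + 10x + 6. This has degree ≥ 2, so divide by f(x) over F_13: 8x^2 + 10x + 6 = (8)·(x^2 + 4x + 12) + (4x + 1). Hence a·b ≡ 4x + 1 (mod f). (F_13[x]/(f) is a field with 13^2 = 169 elements since f is irreducible of degree 2.)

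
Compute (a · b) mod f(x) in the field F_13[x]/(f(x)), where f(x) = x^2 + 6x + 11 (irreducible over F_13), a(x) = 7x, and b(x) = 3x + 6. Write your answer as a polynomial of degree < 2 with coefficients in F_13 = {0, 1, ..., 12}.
a · b ≡ 7x + 3 (mod f(x))

Multiply in F_13[x]: a(x)·b(x) = (7x)·(3x + 6) = 8x^2 + 3x. This has degree ≥ 2, so divide by f(x) over F_13: 8x^2 + 3x = (8)·(x^2 + 6x + 11) + (7x + 3). Hence a·b ≡ 7x + 3 (mod f). (F_13[x]/(f) is a field with 13^2 = 169 elements since f is irreducible of degree 2.)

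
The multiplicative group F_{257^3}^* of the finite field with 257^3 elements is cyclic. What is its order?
|F_{257^3}^*| = 16974592

F_{257^3} has 257^3 = 16974593 elements; its multiplicative group consists of all nonzero elements, so |F_{257^3}^*| = 16974593 - 1 = 16974592. (It is cyclic since any finite subgroup of the multiplicative group of a field is cyclic.)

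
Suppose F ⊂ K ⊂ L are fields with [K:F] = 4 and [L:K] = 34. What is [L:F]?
[L:F] = 136

The tower law says that for any tower of field extensions F ⊂ K ⊂ L with finite degrees, [L:F] = [L:K] · [K:F]. Here this gives [L:F] = 34 · 4 = 136.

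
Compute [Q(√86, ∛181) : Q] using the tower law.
[Q(√86, ∛181) : Q] = 6

Let L = Q(√86, ∛181). Since Q(√86) ⊂ L and [Q(√86):Q] = 2, the tower law gives 2 | [L:Q]. Likewise Q(∛181) ⊂ L with [Q(∛181):Q] = 3 (because 181 is not a perfect cube), so 3 | [L:Q]. As gcd(2,3) = 1, [L:Q] is divisible by 6. Conversely L is generated over Q by √86 and ∛181, so [L:Q] ≤ 2·3 = 6. Therefore [Q(√86, ∛181) : Q] = 6.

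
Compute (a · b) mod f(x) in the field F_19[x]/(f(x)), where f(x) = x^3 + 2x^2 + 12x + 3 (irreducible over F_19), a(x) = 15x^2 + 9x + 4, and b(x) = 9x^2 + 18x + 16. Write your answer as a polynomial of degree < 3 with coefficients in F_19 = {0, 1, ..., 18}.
a · b ≡ 5x^2 + 17x + 11 (mod f(x))

Multiply in F_19[x]: a(x)·b(x) = (15x^2 + 9x + 4)·(9x^2 + 18x + 16) = 2x^4 + 9x^3 + x^2 + 7x + 7. This has degree ≥ 3, so divide by f(x) over F_19: 2x^4 + 9x^3 + x^2 + 7x + 7 = (2x + 5)·(x^3 + 2x^2 + 12x + 3) + (5x^2 + 17x + 11). Hence a·b ≡ 5x^2 + 17x + 11 (mod f). (F_19[x]/(f) is a field with 19^3 = 6859 elements since f is irreducible of degree 3.)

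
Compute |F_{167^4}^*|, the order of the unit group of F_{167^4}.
|F_{167^4}^*| = 777796320

F_{167^4} has 167^4 = 777796321 elements; its multiplicative group consists of all nonzero elements, so |F_{167^4}^*| = 777796321 - 1 = 777796320. (It is cyclic since any finite subgroup of the multiplicative group of a field is cyclic.)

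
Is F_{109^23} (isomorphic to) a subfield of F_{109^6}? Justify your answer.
No: F_{109^23} is not a subfield of F_{109^6}

F_{p^m} embeds in F_{p^n} iff m | n. Here 23 ∤ 6 (since 6 = 0·23 + 6 with remainder 6 ≠ 0), so F_{109^23} is not a subfield of F_{109^6}. Equivalently: if it were, the tower law would give 23 = [F_{109^23}:F_109] dividing [F_{109^6}:F_109] = 6, contradiction.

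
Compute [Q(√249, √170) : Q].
[Q(√249, √170) : Q] = 4

[Q(√249):Q] = 2 (min poly x^2 - 249, irreducible since 249 is squarefree > 1). For the top step, suppose √170 ∈ Q(√249), say √170 = c + d√249 with c, d ∈ Q. Squaring: 170 = c^2 + 249d^2 + 2cd√249. Since √249 ∉ Q this forces 2cd = 0. If d = 0 then √170 = c ∈ Q, contradicting 170 squarefree > 1. If c = 0 then 170 = 249d^2, so 249·170 = (249d)^2 is a perfect square in Q — but 249·170 = 42330 is not a perfect square (since 249 and 170 are distinct squarefree integers). Contradiction. Hence √170 ∉ Q(√249), so x^2 - 170 stays irreducible over Q(√249) and [Q(√249, √170) : Q(√249)] = 2. By the tower law, [Q(√249, √170) : Q] = 2 · 2 = 4.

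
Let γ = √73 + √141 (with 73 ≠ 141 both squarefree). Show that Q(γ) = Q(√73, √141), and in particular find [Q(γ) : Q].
[Q(γ) : Q] = 4 (equivalently, Q(γ) = Q(√73, √141))

Obviously Q(γ) ⊆ Q(√73, √141), and [Q(√73, √141):Q] = 4 (since 73, 141 are distinct squarefree integers > 1 with 10293 not a perfect square). To show equality we compute the minimal polynomial of γ. From γ = √73 + √141: γ^2 = 73 + 2√(10293) + 141 = 214 + 2√(10293), so γ^2 - 214 = 2√(10293); squaring, (γ^2 - 214)^2 = 4·10293, i.e. γ^4 - 428γ^2 + 45796 - 41172 = 0, i.e. γ^4 - 428γ^2 + 4624 = 0. So γ is a root of x^4 - 428x^2 + 4624. This polynomial is irreducible over Q: it has no rational root (each ±√73 ± √141 is irrational), and any factorization into two quadratics over Q would force √(10293) ∈ Q (pairing opposite roots) or √73, √141 ∈ Q (other pairings), all impossible. Hence [Q(γ):Q] = 4 = [Q(√73, √141):Q], so Q(γ) = Q(√73, √141).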